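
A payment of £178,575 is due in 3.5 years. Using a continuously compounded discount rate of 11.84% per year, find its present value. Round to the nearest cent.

£117,991.04

P = A·e^(−rt) = 178,575·e^(−0.4144).
e^(−0.4144) ≈ 0.660736603758, so P ≈ 117,991.0390.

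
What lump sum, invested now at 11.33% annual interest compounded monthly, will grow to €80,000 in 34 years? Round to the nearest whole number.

€1,730

Growth factor = (1 + 0.1133/12)^408 ≈ 46.253080611.
P = 80,000/46.253080611 ≈ 1,729.6145.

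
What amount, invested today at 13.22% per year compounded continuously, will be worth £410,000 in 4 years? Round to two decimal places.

P = A·e^(−rt) = 410,000·e^(−0.5288).
e^(−0.5288) ≈ 0.589311719607, so P ≈ 241,617.8050.

£241,617.81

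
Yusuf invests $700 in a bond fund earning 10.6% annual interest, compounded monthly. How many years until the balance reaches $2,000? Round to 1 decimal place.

(1 + 0.00883333)^(12t) = 2,000/700 = 2.8571.
12t·ln(1 + 0.00883333) = ln(2.8571); 12t = 1.0498/0.00879455 ≈ 119.3719.
t ≈ 9.9477 years.

9.9 years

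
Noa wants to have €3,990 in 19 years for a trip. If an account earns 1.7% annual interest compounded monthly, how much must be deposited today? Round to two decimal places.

Growth factor = (1 + 0.017/12)^228 ≈ 1.380949663.
P = 3,990/1.380949663 ≈ 2,889.3160.

€2,889.32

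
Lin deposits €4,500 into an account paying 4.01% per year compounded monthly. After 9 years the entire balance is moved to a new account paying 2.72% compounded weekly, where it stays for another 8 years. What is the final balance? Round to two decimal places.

€8,019.84

Phase 1: 4,500·(1 + 0.0401/12)^108 ≈ 6,451.9069.
Phase 2: 6,451.9069·(1 + 0.0272/52)^416 ≈ 8,019.8430.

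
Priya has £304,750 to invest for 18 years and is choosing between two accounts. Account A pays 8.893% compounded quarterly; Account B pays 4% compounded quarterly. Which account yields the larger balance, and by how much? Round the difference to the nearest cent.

Account A, by £860,444.11

Account A growth factor: (1 + 0.0222325)^72 ≈ 4.870541847161; balance ≈ 1,484,297.6279.
Account B growth factor: (1 + 0.01)^72 ≈ 2.0470993121; balance ≈ 623,853.5154.
Account A is larger by 860,444.1126.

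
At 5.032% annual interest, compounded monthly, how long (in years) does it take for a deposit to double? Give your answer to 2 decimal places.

13.80 years

(1 + 0.00419333)^(12t) = 2.
12t = ln 2 / ln(1 + 0.00419333) ≈ 0.69315/0.00418457 ≈ 165.6438.
t ≈ 13.8036.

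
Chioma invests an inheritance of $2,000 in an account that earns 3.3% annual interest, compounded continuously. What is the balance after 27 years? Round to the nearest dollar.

$4,875

A = P·e^(rt) = 2,000·e^(0.033·27) = 2,000·e^0.891.
e^0.891 ≈ 2.437565999, so A ≈ 4,875.1320.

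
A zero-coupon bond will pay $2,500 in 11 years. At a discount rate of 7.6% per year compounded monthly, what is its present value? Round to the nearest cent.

$1,086.46

Growth factor = (1 + 0.076/12)^132 ≈ 2.301045975.
P = 2,500/2.301045975 ≈ 1,086.4624.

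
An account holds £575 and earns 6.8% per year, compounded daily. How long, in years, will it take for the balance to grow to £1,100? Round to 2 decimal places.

9.54 years

(1 + 0.000186301)^(365t) = 1,100/575 = 1.913.
365t·ln(1 + 0.000186301) = ln(1.913); 365t = 0.6487/0.000186284 ≈ 3482.2924.
t ≈ 9.5405 years.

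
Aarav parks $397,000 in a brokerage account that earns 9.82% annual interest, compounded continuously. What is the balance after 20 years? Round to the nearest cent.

$2,829,729.15

A = P·e^(rt) = 397,000·e^(0.0982·20) = 397,000·e^1.964.
e^1.964 ≈ 7.127781243836, so A ≈ 2,829,729.1538.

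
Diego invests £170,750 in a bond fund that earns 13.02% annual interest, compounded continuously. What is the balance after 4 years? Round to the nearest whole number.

A = P·e^(rt) = 170,750·e^(0.1302·4) = 170,750·e^0.5208.
e^0.5208 ≈ 1.68337381021, so A ≈ 287,436.0781.

£287,436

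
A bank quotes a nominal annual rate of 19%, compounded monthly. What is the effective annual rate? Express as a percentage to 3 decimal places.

20.745%

EAR = (1 + 19%/12)^12 − 1 = (1 + 0.0158333)^12 − 1.
(1 + 0.0158333)^12 ≈ 1.207451, so EAR ≈ 20.74510%.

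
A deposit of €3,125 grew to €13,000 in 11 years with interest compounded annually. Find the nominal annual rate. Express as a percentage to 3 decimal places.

The 11-period growth factor is 13,000/3,125 = 4.16.
r = 4.16^(1/11) − 1 ≈ 0.138364, i.e. 13.83642%.

13.836%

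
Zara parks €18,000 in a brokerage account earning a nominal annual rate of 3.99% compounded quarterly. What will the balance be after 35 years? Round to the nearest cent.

Growth factor = (1 + 0.009975)^140 ≈ 4.0131679024.
A ≈ 18,000 × 4.0131679024 ≈ 72,237.0222.

€72,237.02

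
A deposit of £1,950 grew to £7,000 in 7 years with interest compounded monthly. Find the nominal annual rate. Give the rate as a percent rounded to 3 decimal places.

18.398%

The 84-period growth factor is 7,000/1,950 = 3.58974.
r/12 = 3.58974^(1/84) − 1 ≈ 0.0153316, so r ≈ 12·0.0153316 = 18.39791%.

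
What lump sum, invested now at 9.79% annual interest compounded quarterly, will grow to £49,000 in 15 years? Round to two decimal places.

£11,484.56

Growth factor = (1 + 0.024475)^60 ≈ 4.26659965.
P = 49,000/4.26659965 ≈ 11,484.5554.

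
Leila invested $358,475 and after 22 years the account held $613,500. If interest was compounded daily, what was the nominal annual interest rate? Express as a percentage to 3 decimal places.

(1 + r/365)^8030 = 613,500/358,475 = 1.71142.
1 + r/365 = 1.71142^(1/8030) ≈ 1.000067, so r/365 ≈ 0.0000669165.
r ≈ 365·0.0000669165 = 2.44245%.

2.442%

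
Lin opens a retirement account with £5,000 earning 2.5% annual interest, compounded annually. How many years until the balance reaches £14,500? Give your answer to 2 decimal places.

We need (1 + 0.025)^t = 2.9, so t = ln 2.9 / ln 1.025 ≈ 43.1186.

43.12 years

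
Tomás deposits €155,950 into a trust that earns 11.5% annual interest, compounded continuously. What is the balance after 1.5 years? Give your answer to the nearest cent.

A = P·e^(rt) = 155,950·e^(0.115·1.5) = 155,950·e^0.1725.
e^0.1725 ≈ 1.18827182061, so A ≈ 185,310.9904.

€185,310.99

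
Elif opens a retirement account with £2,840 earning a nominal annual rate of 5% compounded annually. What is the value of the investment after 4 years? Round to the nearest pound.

£3,452

Annual rate = 5% = 0.05; years = 4.
A = 2,840·(1 + 0.05)^4 ≈ 2,840·1.21550625 ≈ 3,452.0378.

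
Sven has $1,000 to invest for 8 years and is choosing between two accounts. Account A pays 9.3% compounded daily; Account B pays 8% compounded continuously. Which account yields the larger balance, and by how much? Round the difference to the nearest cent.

Account A growth factor: (1 + 0.093/365)^2920 ≈ 2.104136633; balance ≈ 2,104.1366.
Account B growth factor: e^(0.08·8) = e^0.64 ≈ 1.896480879; balance ≈ 1,896.4809.
Account A is larger by 207.6558.

Account A, by $207.66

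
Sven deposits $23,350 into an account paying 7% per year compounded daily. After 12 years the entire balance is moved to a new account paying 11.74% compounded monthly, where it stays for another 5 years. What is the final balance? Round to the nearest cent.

$96,995.41

After 12 years at 7%: 23,350 × 2.3161804295 ≈ 54,082.8130.
Then 5 years at 11.74%: 54,082.8130 × 1.7934608399 ≈ 96,995.4073.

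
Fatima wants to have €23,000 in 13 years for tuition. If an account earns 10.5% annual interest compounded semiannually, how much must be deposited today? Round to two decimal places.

Growth factor = (1 + 0.0525)^26 ≈ 3.7824632504.
P = 23,000/3.7824632504 ≈ 6,080.6936.

€6,080.69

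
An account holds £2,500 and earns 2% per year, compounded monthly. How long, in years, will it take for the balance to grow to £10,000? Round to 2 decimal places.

69.37 years

(1 + 0.00166667)^(12t) = 10,000/2,500 = 4.
12t·ln(1 + 0.00166667) = ln(4); 12t = 1.3863/0.00166528 ≈ 832.4696.
t ≈ 69.3725 years.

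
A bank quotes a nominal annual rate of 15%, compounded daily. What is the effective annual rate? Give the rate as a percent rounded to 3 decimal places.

One year is 365 periods at 0.000410959 each: (1 + 0.000410959)^365 ≈ 1.161798.
EAR = 1.161798 − 1 ≈ 16.17984%.

16.180%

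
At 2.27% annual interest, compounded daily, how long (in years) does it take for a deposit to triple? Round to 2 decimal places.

48.40 years

(1 + 0.0000621918)^(365t) = 3.
365t = ln 3 / ln(1 + 0.0000621918) ≈ 1.0986/6.21898e-05 ≈ 17665.4605.
t ≈ 48.3985.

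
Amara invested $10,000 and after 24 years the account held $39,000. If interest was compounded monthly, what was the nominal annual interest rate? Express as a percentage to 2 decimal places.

The 288-period growth factor is 39,000/10,000 = 3.9.
r/12 = 3.9^(1/288) − 1 ≈ 0.0047368, so r ≈ 12·0.0047368 = 5.68416%.

5.68%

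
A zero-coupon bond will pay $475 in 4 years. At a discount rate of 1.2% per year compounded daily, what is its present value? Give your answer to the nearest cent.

Growth factor = (1 + 0.012/365)^1460 ≈ 1.04916983.
P = 475/1.04916983 ≈ 452.7389.

$452.74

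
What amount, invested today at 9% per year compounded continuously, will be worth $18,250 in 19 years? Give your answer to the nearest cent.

$3,300.80

P = A·e^(−rt) = 18,250·e^(−1.71).
e^(−1.71) ≈ 0.18086579262, so P ≈ 3,300.8007.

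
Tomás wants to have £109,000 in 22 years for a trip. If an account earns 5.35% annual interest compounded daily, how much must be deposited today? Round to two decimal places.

£33,596.91

Periodic rate = 5.35%/365 = 0.000146575; 8030 periods.
P = 109,000/(1 + 0.0535/365)^8030 ≈ 109,000/3.24434586966 ≈ 33,596.9112.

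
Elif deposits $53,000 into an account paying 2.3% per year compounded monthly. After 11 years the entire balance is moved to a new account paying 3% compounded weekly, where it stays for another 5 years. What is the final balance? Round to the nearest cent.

$79,281.63

Phase 1: 53,000·(1 + 0.023/12)^132 ≈ 68,241.2871.
Phase 2: 68,241.2871·(1 + 0.03/52)^260 ≈ 79,281.6349.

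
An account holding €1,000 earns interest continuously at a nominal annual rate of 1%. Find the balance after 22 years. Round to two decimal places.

A = P·e^(rt) = 1,000·e^(0.01·22) = 1,000·e^0.22.
e^0.22 ≈ 1.246076731, so A ≈ 1,246.0767.

€1,246.08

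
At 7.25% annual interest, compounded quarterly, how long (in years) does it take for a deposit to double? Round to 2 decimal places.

(1 + 0.018125)^(4t) = 2.
4t = ln 2 / ln(1 + 0.018125) ≈ 0.69315/0.0179627 ≈ 38.5881.
t ≈ 9.6470.

9.65 years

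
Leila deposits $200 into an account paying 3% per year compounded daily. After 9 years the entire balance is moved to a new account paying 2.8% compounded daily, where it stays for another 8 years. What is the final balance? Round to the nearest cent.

$327.77

After 9 years at 3%: 200 × 1.30994992 ≈ 261.9900.
Then 8 years at 2.8%: 261.9900 × 1.25106027 ≈ 327.7653.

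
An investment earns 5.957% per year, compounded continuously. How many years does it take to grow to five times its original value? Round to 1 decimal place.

27.0 years

e^(0.05957t) = 5, so 0.05957t = ln 5 ≈ 1.6094.
t ≈ 1.6094/0.05957 ≈ 27.0176.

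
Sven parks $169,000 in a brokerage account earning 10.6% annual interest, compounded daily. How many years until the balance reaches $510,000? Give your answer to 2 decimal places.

10.42 years

(1 + 0.000290411)^(365t) = 510,000/169,000 = 3.0178.
365t·ln(1 + 0.000290411) = ln(3.0178); 365t = 1.1045/0.000290369 ≈ 3803.8247.
t ≈ 10.4214 years.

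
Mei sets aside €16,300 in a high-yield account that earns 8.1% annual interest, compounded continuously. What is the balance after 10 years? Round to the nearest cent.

€36,640.90

A = P·e^(rt) = 16,300·e^(0.081·10) = 16,300·e^0.81.
e^0.81 ≈ 2.2479079867, so A ≈ 36,640.9002.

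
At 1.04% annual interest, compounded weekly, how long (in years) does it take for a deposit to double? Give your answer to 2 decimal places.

66.66 years

(1 + 0.0002)^(52t) = 2.
52t = ln 2 / ln(1 + 0.0002) ≈ 0.69315/0.00019998 ≈ 3466.0825.
t ≈ 66.6554.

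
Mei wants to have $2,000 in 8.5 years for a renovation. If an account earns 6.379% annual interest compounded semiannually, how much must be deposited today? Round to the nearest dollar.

Growth factor = (1 + 0.031895)^17 ≈ 1.705311174.
P = 2,000/1.705311174 ≈ 1,172.8065.

$1,173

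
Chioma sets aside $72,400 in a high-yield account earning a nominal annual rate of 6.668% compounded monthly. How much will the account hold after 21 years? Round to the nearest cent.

Growth factor = (1 + 0.06668/12)^252 ≈ 4.0406432821.
A ≈ 72,400 × 4.0406432821 ≈ 292,542.5736.

$292,542.57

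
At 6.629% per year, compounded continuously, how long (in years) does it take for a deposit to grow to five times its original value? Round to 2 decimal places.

e^(0.06629t) = 5, so 0.06629t = ln 5 ≈ 1.6094.
t ≈ 1.6094/0.06629 ≈ 24.2787.

24.28 years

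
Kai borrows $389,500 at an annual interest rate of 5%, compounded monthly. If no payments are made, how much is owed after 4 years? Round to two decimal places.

Periodic rate = 5%/12 = 0.00416667; periods = 12·4 = 48.
A = 389,500·(1 + 0.05/12)^48 ≈ 389,500·1.22089535503 ≈ 475,538.7408.

$475,538.74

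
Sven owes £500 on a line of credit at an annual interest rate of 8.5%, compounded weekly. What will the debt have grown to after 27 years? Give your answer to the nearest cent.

Growth factor = (1 + 0.085/52)^1404 ≈ 9.905858209.
A ≈ 500 × 9.905858209 ≈ 4,952.9291.

£4,952.93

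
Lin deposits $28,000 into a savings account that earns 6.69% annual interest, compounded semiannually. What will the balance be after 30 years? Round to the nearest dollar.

Growth factor = (1 + 0.03345)^60 ≈ 7.20059153685.
A ≈ 28,000 × 7.20059153685 ≈ 201,616.5630.

$201,617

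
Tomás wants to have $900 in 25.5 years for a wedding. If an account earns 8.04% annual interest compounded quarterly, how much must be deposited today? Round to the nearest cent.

Growth factor = (1 + 0.0201)^102 ≈ 7.61307751.
P = 900/7.61307751 ≈ 118.2176.

$118.22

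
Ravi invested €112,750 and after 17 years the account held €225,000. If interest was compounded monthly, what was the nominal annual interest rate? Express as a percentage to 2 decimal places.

4.07%

The 204-period growth factor is 225,000/112,750 = 1.99557.
r/12 = 1.99557^(1/204) − 1 ≈ 0.00339264, so r ≈ 12·0.00339264 = 4.07117%.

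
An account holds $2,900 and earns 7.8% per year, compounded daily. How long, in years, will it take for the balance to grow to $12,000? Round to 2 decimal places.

(1 + 0.000213699)^(365t) = 12,000/2,900 = 4.1379.
365t·ln(1 + 0.000213699) = ln(4.1379); 365t = 1.4202/0.000213676 ≈ 6646.4986.
t ≈ 18.2096 years.

18.21 years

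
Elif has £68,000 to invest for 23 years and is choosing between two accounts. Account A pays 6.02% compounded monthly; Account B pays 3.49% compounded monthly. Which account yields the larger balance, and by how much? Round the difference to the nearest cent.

A: (1 + 0.0602/12)^276 ≈ 3.97942976347, so 68,000 × 3.97942976347 ≈ 270,601.2239.
B: (1 + 0.0349/12)^276 ≈ 2.22895975415, so 68,000 × 2.22895975415 ≈ 151,569.2633.
Difference ≈ 119,031.9606 in favor of A.

Account A, by £119,031.96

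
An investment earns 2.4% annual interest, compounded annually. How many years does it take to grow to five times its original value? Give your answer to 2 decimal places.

67.86 years

(1 + 0.024)^t = 5.
t = ln 5 / ln(1 + 0.024) ≈ 1.6094/0.0237165 ≈ 67.8615.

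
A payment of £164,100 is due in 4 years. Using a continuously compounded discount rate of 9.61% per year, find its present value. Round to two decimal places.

£111,728.97

P = A·e^(−rt) = 164,100·e^(−0.3844).
e^(−0.3844) ≈ 0.680859029092, so P ≈ 111,728.9667.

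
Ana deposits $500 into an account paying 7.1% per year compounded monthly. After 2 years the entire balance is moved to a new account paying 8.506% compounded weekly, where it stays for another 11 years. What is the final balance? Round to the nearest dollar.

Phase 1: 500·(1 + 0.071/12)^24 ≈ 576.0472.
Phase 2: 576.0472·(1 + 0.08506/52)^572 ≈ 1,467.1621.

$1,467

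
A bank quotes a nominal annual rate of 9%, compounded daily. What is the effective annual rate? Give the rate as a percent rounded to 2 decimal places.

9.42%

EAR = (1 + 9%/365)^365 − 1 = (1 + 0.000246575)^365 − 1.
(1 + 0.000246575)^365 ≈ 1.094162, so EAR ≈ 9.41621%.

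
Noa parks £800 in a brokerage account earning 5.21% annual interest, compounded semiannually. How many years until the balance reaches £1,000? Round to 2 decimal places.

4.34 years

(1 + 0.02605)^(2t) = 1,000/800 = 1.25.
2t·ln(1 + 0.02605) = ln(1.25); 2t = 0.22314/0.0257165 ≈ 8.6771.
t ≈ 4.3385 years.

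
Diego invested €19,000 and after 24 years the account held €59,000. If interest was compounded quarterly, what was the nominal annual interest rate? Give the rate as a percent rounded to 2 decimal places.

4.75%

The 96-period growth factor is 59,000/19,000 = 3.10526.
r/4 = 3.10526^(1/96) − 1 ≈ 0.011873, so r ≈ 4·0.011873 = 4.74922%.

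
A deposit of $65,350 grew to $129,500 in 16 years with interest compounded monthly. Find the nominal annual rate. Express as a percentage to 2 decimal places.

4.28%

The 192-period growth factor is 129,500/65,350 = 1.98164.
r/12 = 1.98164^(1/192) − 1 ≈ 0.00356845, so r ≈ 12·0.00356845 = 4.28214%.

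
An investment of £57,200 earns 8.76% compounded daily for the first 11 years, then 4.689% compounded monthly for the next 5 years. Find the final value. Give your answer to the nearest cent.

Phase 1: 57,200·(1 + 0.00024)^4015 ≈ 149,910.4753.
Phase 2: 149,910.4753·(1 + 0.0039075)^60 ≈ 189,432.2457.

£189,432.25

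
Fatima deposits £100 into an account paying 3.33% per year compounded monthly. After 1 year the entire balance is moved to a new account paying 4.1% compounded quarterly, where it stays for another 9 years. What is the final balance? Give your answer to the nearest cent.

After 1 years at 3.33%: 100 × 1.03381297 ≈ 103.3813.
Then 9 years at 4.1%: 103.3813 × 1.44357359 ≈ 149.2385.

£149.24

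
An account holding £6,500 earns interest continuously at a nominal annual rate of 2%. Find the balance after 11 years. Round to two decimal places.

A = P·e^(rt) = 6,500·e^(0.02·11) = 6,500·e^0.22.
e^0.22 ≈ 1.246076731, so A ≈ 8,099.4987.

£8,099.50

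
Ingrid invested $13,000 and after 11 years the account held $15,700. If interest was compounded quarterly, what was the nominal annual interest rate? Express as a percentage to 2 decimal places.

(1 + r/4)^44 = 15,700/13,000 = 1.20769.
1 + r/4 = 1.20769^(1/44) ≈ 1.004298, so r/4 ≈ 0.0042981.
r ≈ 4·0.0042981 = 1.71924%.

1.72%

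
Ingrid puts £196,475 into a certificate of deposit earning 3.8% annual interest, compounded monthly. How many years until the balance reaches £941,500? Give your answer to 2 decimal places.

41.30 years

(1 + 0.00316667)^(12t) = 941,500/196,475 = 4.792.
12t·ln(1 + 0.00316667) = ln(4.792); 12t = 1.5669/0.00316166 ≈ 495.6059.
t ≈ 41.3005 years.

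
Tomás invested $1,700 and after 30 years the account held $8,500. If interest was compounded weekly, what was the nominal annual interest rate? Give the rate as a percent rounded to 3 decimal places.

(1 + r/52)^1560 = 8,500/1,700 = 5.
1 + r/52 = 5^(1/1560) ≈ 1.001032, so r/52 ≈ 0.00103222.
r ≈ 52·0.00103222 = 5.36756%.

5.368%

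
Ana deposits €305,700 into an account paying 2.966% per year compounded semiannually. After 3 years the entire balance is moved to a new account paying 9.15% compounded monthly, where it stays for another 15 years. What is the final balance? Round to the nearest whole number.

After 3 years at 2.966%: 305,700 × 1.092344894257 ≈ 333,929.8342.
Then 15 years at 9.15%: 333,929.8342 × 3.924715214917 ≈ 1,310,579.5009.

€1,310,580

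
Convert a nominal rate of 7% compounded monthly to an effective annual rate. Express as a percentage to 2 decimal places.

One year is 12 periods at 0.00583333 each: (1 + 0.00583333)^12 ≈ 1.07229.
EAR = 1.07229 − 1 ≈ 7.22901%.

7.23%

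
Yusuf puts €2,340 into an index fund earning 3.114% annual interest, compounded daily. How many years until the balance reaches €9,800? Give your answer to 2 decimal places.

We need (1 + 0.0000853151)^(365t) = 4.188, so 365t = ln 4.188 / ln 1.000085 ≈ 16788.2717.
t ≈ 16788.2717/365 = 45.9953 years.

46.00 years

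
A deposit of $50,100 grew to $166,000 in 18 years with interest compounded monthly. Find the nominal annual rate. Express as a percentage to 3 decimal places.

6.674%

(1 + r/12)^216 = 166,000/50,100 = 3.31337.
1 + r/12 = 3.31337^(1/216) ≈ 1.005562, so r/12 ≈ 0.00556155.
r ≈ 12·0.00556155 = 6.67386%.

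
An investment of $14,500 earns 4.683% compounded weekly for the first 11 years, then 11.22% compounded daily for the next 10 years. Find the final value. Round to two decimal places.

After 11 years at 4.683%: 14,500 × 1.6734681041 ≈ 24,265.2875.
Then 10 years at 11.22%: 24,265.2875 × 3.0704606078 ≈ 74,505.6094.

$74,505.61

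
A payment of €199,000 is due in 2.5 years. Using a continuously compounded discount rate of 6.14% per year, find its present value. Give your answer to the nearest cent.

P = A·e^(−rt) = 199,000·e^(−0.1535).
e^(−0.1535) ≈ 0.857700764199, so P ≈ 170,682.4521.

€170,682.45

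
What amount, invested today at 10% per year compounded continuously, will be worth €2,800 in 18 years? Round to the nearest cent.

€462.84

P = A·e^(−rt) = 2,800·e^(−1.8).
e^(−1.8) ≈ 0.1652988882, so P ≈ 462.8369.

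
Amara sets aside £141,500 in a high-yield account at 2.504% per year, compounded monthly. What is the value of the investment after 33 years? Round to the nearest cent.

Periodic rate = 2.504%/12 = 0.00208667; periods = 12·33 = 396.
A = 141,500·(1 + 0.02504/12)^396 ≈ 141,500·2.28292854937 ≈ 323,034.3897.

£323,034.39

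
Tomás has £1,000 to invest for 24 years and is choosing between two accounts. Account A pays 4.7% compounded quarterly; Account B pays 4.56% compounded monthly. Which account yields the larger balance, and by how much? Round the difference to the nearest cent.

Account A, by £88.02

A: (1 + 0.01175)^96 ≈ 3.069223071, so 1,000 × 3.069223071 ≈ 3,069.2231.
B: (1 + 0.0038)^288 ≈ 2.981199966, so 1,000 × 2.981199966 ≈ 2,981.2000.
Difference ≈ 88.0231 in favor of A.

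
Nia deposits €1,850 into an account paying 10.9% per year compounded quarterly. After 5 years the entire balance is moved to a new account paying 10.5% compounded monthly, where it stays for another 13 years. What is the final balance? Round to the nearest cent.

After 5 years at 10.9%: 1,850 × 1.7120758397 ≈ 3,167.3403.
Then 13 years at 10.5%: 3,167.3403 × 3.8925432428 ≈ 12,329.0091.

€12,329.01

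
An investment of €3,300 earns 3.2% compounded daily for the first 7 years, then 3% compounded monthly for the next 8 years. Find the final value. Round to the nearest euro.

Phase 1: 3,300·(1 + 0.032/365)^2555 ≈ 4,128.4938.
Phase 2: 4,128.4938·(1 + 0.0025)^96 ≈ 5,246.7726.

€5,247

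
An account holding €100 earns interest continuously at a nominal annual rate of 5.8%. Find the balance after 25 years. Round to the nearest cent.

€426.31

A = P·e^(rt) = 100·e^(0.058·25) = 100·e^1.45.
e^1.45 ≈ 4.26311452, so A ≈ 426.3115.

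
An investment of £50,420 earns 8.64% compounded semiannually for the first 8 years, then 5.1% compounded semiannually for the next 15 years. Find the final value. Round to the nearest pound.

£211,132

After 8 years at 8.64%: 50,420 × 1.96734829927 ≈ 99,193.7012.
Then 15 years at 5.1%: 99,193.7012 × 2.1284818006 ≈ 211,131.9878.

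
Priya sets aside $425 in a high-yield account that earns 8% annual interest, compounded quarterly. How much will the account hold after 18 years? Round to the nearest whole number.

$1,768

Growth factor = (1 + 0.02)^72 ≈ 4.161140375.
A ≈ 425 × 4.161140375 ≈ 1,768.4847.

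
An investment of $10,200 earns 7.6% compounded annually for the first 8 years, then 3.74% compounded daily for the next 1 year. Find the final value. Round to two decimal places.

After 8 years at 7.6%: 10,200 × 1.7967935116 ≈ 18,327.2938.
Then 1 years at 3.74%: 18,327.2938 × 1.0381061921 ≈ 19,025.6772.

$19,025.68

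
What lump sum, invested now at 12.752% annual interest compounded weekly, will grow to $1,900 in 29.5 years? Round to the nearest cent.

$44.36

Periodic rate = 12.752%/52 = 0.00245231; 1534 periods.
P = 1,900/(1 + 0.12752/52)^1534 ≈ 1,900/42.82983472 ≈ 44.3616.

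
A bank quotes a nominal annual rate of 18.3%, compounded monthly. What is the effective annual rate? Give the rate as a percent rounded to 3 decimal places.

One year is 12 periods at 0.01525 each: (1 + 0.01525)^12 ≈ 1.199157.
EAR = 1.199157 − 1 ≈ 19.91568%.

19.916%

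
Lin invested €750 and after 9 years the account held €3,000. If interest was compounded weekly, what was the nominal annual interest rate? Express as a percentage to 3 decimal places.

15.426%

The 468-period growth factor is 3,000/750 = 4.
r/52 = 4^(1/468) − 1 ≈ 0.00296656, so r ≈ 52·0.00296656 = 15.42611%.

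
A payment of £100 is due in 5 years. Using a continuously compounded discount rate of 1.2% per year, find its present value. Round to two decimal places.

P = A·e^(−rt) = 100·e^(−0.06).
e^(−0.06) ≈ 0.94176453, so P ≈ 94.1765.

£94.18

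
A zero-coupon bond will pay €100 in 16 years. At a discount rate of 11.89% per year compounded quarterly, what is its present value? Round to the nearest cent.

Growth factor = (1 + 0.029725)^64 ≈ 6.5186916.
P = 100/6.5186916 ≈ 15.3405.

€15.34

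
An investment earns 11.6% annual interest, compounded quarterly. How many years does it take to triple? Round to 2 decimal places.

(1 + 0.029)^(4t) = 3.
4t = ln 3 / ln(1 + 0.029) ≈ 1.0986/0.0285875 ≈ 38.4299.
t ≈ 9.6075.

9.61 years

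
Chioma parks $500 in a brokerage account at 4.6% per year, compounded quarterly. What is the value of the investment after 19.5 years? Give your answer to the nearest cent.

$1,219.86

Growth factor = (1 + 0.0115)^78 ≈ 2.43971555.
A ≈ 500 × 2.43971555 ≈ 1,219.8578.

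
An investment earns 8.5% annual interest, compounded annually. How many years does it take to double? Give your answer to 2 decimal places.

8.50 years

(1 + 0.085)^t = 2.
t = ln 2 / ln(1 + 0.085) ≈ 0.69315/0.08158 ≈ 8.4965.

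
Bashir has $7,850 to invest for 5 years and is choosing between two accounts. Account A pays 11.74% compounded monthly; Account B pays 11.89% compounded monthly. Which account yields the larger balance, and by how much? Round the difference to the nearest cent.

A: (1 + 0.1174/12)^60 ≈ 1.7934608399, so 7,850 × 1.7934608399 ≈ 14,078.6676.
B: (1 + 0.1189/12)^60 ≈ 1.8068302365, so 7,850 × 1.8068302365 ≈ 14,183.6174.
Difference ≈ 104.9498 in favor of B.

Account B, by $104.95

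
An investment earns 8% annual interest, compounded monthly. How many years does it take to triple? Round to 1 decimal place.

(1 + 0.00666667)^(12t) = 3.
12t = ln 3 / ln(1 + 0.00666667) ≈ 1.0986/0.00664454 ≈ 165.3405.
t ≈ 13.7784.

13.8 years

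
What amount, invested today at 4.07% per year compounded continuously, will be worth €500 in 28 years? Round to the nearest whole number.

P = A·e^(−rt) = 500·e^(−1.1396).
e^(−1.1396) ≈ 0.319946975, so P ≈ 159.9735.

€160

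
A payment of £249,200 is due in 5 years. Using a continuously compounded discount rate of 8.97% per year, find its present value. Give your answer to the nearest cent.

P = A·e^(−rt) = 249,200·e^(−0.4485).
e^(−0.4485) ≈ 0.63858531154, so P ≈ 159,135.4596.

£159,135.46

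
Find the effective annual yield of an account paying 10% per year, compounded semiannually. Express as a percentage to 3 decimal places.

10.250%

One year is 2 periods at 0.05 each: (1 + 0.05)^2 ≈ 1.1025.
EAR = 1.1025 − 1 ≈ 10.25000%.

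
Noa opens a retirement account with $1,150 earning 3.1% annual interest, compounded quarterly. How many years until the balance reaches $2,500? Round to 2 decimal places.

25.15 years

We need (1 + 0.00775)^(4t) = 2.1739, so 4t = ln 2.1739 / ln 1.00775 ≈ 100.5850.
t ≈ 100.5850/4 = 25.1463 years.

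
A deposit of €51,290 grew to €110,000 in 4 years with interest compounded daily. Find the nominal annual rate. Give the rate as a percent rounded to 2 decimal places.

(1 + r/365)^1460 = 110,000/51,290 = 2.14467.
1 + r/365 = 2.14467^(1/1460) ≈ 1.000523, so r/365 ≈ 0.000522729.
r ≈ 365·0.000522729 = 19.07960%.

19.08%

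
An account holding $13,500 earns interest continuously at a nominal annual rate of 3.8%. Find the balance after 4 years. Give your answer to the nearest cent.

A = P·e^(rt) = 13,500·e^(0.038·4) = 13,500·e^0.152.
e^0.152 ≈ 1.1641602364, so A ≈ 15,716.1632.

$15,716.16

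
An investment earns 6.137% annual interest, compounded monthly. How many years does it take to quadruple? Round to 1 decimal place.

22.6 years

(1 + 0.00511417)^(12t) = 4.
12t = ln 4 / ln(1 + 0.00511417) ≈ 1.3863/0.00510113 ≈ 271.7620.
t ≈ 22.6468.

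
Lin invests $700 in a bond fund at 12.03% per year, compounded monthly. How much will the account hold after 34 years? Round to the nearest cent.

$40,983.06

Growth factor = (1 + 0.010025)^408 ≈ 58.547235508.
A ≈ 700 × 58.547235508 ≈ 40,983.0649.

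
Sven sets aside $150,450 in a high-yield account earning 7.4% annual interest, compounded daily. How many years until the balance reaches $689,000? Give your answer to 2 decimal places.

We need (1 + 0.00020274)^(365t) = 4.5796, so 365t = ln 4.5796 / ln 1.000203 ≈ 7506.0016.
t ≈ 7506.0016/365 = 20.5644 years.

20.56 years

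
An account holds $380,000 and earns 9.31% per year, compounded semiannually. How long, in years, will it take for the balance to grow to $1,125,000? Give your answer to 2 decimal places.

11.93 years

We need (1 + 0.04655)^(2t) = 2.9605, so 2t = ln 2.9605 / ln 1.04655 ≈ 23.8547.
t ≈ 23.8547/2 = 11.9274 years.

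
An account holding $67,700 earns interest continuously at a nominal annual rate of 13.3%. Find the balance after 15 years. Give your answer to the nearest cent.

A = P·e^(rt) = 67,700·e^(0.133·15) = 67,700·e^1.995.
e^1.995 ≈ 7.35220302789, so A ≈ 497,744.1450.

$497,744.14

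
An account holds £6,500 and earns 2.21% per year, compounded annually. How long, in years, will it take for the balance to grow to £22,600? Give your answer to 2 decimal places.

We need (1 + 0.0221)^t = 3.4769, so t = ln 3.4769 / ln 1.0221 ≈ 57.0076.

57.01 years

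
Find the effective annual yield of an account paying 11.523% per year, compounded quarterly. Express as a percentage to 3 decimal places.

One year is 4 periods at 0.0288075 each: (1 + 0.0288075)^4 ≈ 1.120306.
EAR = 1.120306 − 1 ≈ 12.03055%.

12.031%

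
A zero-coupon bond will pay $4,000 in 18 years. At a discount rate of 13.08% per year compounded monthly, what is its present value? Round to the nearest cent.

Periodic rate = 13.08%/12 = 0.0109; 216 periods.
P = 4,000/(1 + 0.0109)^216 ≈ 4,000/10.39849419 ≈ 384.6711.

$384.67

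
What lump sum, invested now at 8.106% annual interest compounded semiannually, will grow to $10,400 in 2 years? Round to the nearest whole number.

Growth factor = (1 + 0.04053)^4 ≈ 1.1722450952.
P = 10,400/1.1722450952 ≈ 8,871.8648.

$8,872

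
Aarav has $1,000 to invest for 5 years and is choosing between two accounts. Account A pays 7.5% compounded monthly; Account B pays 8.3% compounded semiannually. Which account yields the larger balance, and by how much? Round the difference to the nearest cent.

Account A growth factor: (1 + 0.00625)^60 ≈ 1.453294408; balance ≈ 1,453.2944.
Account B growth factor: (1 + 0.0415)^10 ≈ 1.501733064; balance ≈ 1,501.7331.
Account B is larger by 48.4387.

Account B, by $48.44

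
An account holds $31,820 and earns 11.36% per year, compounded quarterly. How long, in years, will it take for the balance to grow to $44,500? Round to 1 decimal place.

(1 + 0.0284)^(4t) = 44,500/31,820 = 1.3985.
4t·ln(1 + 0.0284) = ln(1.3985); 4t = 0.33539/0.0280042 ≈ 11.9766.
t ≈ 2.9941 years.

3.0 years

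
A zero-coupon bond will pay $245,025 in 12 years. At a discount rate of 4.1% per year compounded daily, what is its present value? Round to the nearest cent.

$149,813.00

Growth factor = (1 + 0.041/365)^4380 ≈ 1.63553892732.
P = 245,025/1.63553892732 ≈ 149,813.0041.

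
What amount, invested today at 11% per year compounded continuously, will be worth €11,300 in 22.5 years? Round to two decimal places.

P = A·e^(−rt) = 11,300·e^(−2.475).
e^(−2.475) ≈ 0.084162990257, so P ≈ 951.0418.

€951.04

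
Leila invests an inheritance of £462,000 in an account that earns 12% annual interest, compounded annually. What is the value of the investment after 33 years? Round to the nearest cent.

£19,446,288.46

Growth factor = (1 + 0.12)^33 ≈ 42.091533465487.
A ≈ 462,000 × 42.091533465487 ≈ 19,446,288.4611.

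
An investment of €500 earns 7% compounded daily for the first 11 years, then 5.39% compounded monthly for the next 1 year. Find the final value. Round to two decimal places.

After 11 years at 7%: 500 × 2.159606812 ≈ 1,079.8034.
Then 1 years at 5.39%: 1,079.8034 × 1.055251694 ≈ 1,139.4644.

€1,139.46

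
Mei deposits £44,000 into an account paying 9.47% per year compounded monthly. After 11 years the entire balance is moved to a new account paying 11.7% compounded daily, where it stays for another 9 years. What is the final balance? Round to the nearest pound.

£355,894

Phase 1: 44,000·(1 + 0.0947/12)^132 ≈ 124,188.5229.
Phase 2: 124,188.5229·(1 + 0.117/365)^3285 ≈ 355,893.6765.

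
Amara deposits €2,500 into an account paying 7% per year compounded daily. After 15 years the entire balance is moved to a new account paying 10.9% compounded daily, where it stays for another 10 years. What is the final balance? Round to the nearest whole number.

Phase 1: 2,500·(1 + 0.07/365)^5475 ≈ 7,143.4086.
Phase 2: 7,143.4086·(1 + 0.109/365)^3650 ≈ 21,242.9981.

€21,243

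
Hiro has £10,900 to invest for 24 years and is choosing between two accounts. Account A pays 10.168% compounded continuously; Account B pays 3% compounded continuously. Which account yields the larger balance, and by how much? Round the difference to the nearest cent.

A: e^(0.10168·24) = e^2.44032 ≈ 11.4767127033, so 10,900 × 11.4767127033 ≈ 125,096.1685.
B: e^(0.03·24) = e^0.72 ≈ 2.0544332106, so 10,900 × 2.0544332106 ≈ 22,393.3220.
Difference ≈ 102,702.8465 in favor of A.

Account A, by £102,702.85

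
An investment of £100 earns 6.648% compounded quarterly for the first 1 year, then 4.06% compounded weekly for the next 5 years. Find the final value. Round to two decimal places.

Phase 1: 100·(1 + 0.01662)^4 ≈ 106.8156.
Phase 2: 106.8156·(1 + 0.0406/52)^260 ≈ 130.8465.

£130.85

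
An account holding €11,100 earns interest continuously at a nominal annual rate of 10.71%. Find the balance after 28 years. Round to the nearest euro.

€222,682

A = P·e^(rt) = 11,100·e^(0.1071·28) = 11,100·e^2.9988.
e^2.9988 ≈ 20.0614487347, so A ≈ 222,682.0810.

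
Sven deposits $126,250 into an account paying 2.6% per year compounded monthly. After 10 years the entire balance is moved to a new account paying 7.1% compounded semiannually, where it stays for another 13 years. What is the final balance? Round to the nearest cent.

After 10 years at 2.6%: 126,250 × 1.29656536279 ≈ 163,691.3771.
Then 13 years at 7.1%: 163,691.3771 × 2.47686698293 ≈ 405,441.7672.

$405,441.77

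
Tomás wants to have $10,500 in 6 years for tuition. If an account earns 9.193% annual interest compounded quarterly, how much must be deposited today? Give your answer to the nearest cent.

$6,086.29

Growth factor = (1 + 0.0229825)^24 ≈ 1.7251898917.
P = 10,500/1.7251898917 ≈ 6,086.2865.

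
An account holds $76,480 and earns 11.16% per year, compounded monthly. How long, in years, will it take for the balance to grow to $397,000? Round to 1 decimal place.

We need (1 + 0.0093)^(12t) = 5.1909, so 12t = ln 5.1909 / ln 1.0093 ≈ 177.9090.
t ≈ 177.9090/12 = 14.8257 years.

14.8 years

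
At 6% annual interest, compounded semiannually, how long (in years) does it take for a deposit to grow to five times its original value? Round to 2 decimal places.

(1 + 0.03)^(2t) = 5.
2t = ln 5 / ln(1 + 0.03) ≈ 1.6094/0.0295588 ≈ 54.4487.
t ≈ 27.2243.

27.22 years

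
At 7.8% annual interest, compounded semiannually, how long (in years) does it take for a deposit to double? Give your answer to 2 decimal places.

9.06 years

(1 + 0.039)^(2t) = 2.
2t = ln 2 / ln(1 + 0.039) ≈ 0.69315/0.0382587 ≈ 18.1174.
t ≈ 9.0587.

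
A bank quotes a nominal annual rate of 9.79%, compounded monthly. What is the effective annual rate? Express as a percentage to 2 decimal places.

One year is 12 periods at 0.00815833 each: (1 + 0.00815833)^12 ≈ 1.102415.
EAR = 1.102415 − 1 ≈ 10.24145%.

10.24%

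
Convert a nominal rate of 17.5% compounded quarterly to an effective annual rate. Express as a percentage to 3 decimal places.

18.682%

EAR = (1 + 17.5%/4)^4 − 1 = (1 + 0.04375)^4 − 1.
(1 + 0.04375)^4 ≈ 1.186823, so EAR ≈ 18.68230%.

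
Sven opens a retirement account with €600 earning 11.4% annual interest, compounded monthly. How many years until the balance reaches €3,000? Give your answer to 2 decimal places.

14.18 years

We need (1 + 0.0095)^(12t) = 5, so 12t = ln 5 / ln 1.0095 ≈ 170.2180.
t ≈ 170.2180/12 = 14.1848 years.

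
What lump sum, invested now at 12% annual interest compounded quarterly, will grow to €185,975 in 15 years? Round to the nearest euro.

Periodic rate = 12%/4 = 0.03; 60 periods.
P = 185,975/(1 + 0.03)^60 ≈ 185,975/5.89160310405 ≈ 31,566.1114.

€31,566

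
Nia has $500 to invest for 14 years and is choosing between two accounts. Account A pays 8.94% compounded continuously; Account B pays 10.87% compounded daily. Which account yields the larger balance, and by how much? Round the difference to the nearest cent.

Account A growth factor: e^(0.0894·14) = e^1.2516 ≈ 3.495931976; balance ≈ 1,747.9660.
Account B growth factor: (1 + 0.1087/365)^5110 ≈ 4.579424992; balance ≈ 2,289.7125.
Account B is larger by 541.7465.

Account B, by $541.75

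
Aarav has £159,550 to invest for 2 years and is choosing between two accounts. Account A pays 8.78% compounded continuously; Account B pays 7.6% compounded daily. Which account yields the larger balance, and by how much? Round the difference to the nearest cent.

Account A, by £4,438.58

A: e^(0.0878·2) = e^0.1756 ≈ 1.19196117881, so 159,550 × 1.19196117881 ≈ 190,177.4061.
B: (1 + 0.076/365)^730 ≈ 1.1641418167, so 159,550 × 1.1641418167 ≈ 185,738.8269.
Difference ≈ 4,438.5792 in favor of A.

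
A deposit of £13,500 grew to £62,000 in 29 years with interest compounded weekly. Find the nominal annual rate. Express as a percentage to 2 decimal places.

(1 + r/52)^1508 = 62,000/13,500 = 4.59259.
1 + r/52 = 4.59259^(1/1508) ≈ 1.001011, so r/52 ≈ 0.00101142.
r ≈ 52·0.00101142 = 5.25936%.

5.26%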